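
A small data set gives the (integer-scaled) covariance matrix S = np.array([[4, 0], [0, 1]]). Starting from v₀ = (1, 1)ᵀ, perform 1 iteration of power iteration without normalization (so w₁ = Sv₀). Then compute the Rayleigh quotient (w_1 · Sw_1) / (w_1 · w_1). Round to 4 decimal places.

w1 = Sv₀ = (4, 1)
Sw1 = (16, 1)
w1·Sw1 = 4·16 + 1·1 = 65; w1·w1 = 4·4 + 1·1 = 17
λ ≈ 65/17 = 3.8235

λ ≈ 3.8235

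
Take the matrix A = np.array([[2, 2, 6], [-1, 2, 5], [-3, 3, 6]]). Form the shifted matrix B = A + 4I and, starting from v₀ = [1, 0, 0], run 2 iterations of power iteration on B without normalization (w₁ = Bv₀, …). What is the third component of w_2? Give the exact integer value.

-51

B = A + 4I has rows (6, 2, 6); (-1, 6, 5); (-3, 3, 10)
w1 = Bv₀ = (6·1 + 2·0 + 6·0; (-1)·1 + 6·0 + 5·0; (-3)·1 + 3·0 + 10·0) = (6, -1, -3)
w2 = Bw1 = (6·6 + 2·(-1) + 6·(-3); (-1)·6 + 6·(-1) + 5·(-3); (-3)·6 + 3·(-1) + 10·(-3)) = (16, -27, -51)
Requested component of w2: -51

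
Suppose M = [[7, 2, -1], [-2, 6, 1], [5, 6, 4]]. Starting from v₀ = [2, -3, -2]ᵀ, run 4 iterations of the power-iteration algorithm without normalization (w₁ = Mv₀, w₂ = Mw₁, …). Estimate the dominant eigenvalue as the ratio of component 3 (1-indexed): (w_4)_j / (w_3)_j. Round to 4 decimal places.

w1 = Mv₀ = (10, -24, -16)
w2 = Mw1 = (38, -180, -158)
w3 = Mw2 = (64, -1314, -1522)
w4 = Mw3 = (-658, -9534, -13652)
Ratio at component: -13652 / -1522 = 8.9698

8.9698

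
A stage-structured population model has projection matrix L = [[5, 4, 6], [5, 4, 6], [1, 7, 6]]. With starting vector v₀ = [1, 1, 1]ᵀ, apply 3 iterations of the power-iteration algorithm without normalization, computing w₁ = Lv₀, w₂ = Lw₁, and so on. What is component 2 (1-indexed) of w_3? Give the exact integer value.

3195

w1 = Lv₀ = (5·1 + 4·1 + 6·1; 5·1 + 4·1 + 6·1; 1·1 + 7·1 + 6·1) = (15, 15, 14)
w2 = Lw1 = (5·15 + 4·15 + 6·14; 5·15 + 4·15 + 6·14; 1·15 + 7·15 + 6·14) = (219, 219, 204)
w3 = Lw2 = (3195, 3195, 2976)
The requested component of w3 is 3195.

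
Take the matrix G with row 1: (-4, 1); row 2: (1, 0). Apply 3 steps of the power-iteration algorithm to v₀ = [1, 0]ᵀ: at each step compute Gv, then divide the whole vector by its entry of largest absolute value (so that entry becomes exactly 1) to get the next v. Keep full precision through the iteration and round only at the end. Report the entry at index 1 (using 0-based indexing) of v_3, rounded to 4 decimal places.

Gv0 = (-4.00000, 1.00000); divide by -4.00000 → v1 = (1.00000, -0.25000)
Gv1 = (-4.25000, 1.00000); divide by -4.25000 → v2 = (1.00000, -0.23529)
Gv2 = (-4.23529, 1.00000); divide by -4.23529 → v3 = (1.00000, -0.23611)
Requested entry of v3: 17/-72 = -0.2361

-0.2361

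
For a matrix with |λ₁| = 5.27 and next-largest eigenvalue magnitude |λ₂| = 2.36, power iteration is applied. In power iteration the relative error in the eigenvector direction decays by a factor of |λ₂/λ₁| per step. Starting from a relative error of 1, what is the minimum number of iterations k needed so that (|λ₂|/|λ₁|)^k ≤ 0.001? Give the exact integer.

9

|λ₂/λ₁| = 2.36/5.27 = 0.44782
Need k ≥ ln(0.001) / ln(0.44782) = -6.9078 / -0.8034 ≈ 8.598
Smallest integer k satisfying the bound: 9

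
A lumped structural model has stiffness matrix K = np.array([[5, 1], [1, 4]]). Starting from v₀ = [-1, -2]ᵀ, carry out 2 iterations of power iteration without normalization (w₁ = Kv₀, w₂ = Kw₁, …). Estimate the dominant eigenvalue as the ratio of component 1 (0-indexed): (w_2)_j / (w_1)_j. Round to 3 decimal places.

w1 = Kv₀ = (-7, -9)
w2 = Kw1 = (-44, -43)
Ratio at component: -43 / -9 = 4.778

λ ≈ 4.778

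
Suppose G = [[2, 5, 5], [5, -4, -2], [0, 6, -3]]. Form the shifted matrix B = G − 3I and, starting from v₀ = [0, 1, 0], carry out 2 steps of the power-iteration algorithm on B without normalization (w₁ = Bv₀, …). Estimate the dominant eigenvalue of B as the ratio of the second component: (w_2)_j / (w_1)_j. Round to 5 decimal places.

B = G − 3I has rows (-1, 5, 5); (5, -7, -2); (0, 6, -6)
w1 = Bv₀ = ((-1)·0 + 5·1 + 5·0; 5·0 + (-7)·1 + (-2)·0; 0·0 + 6·1 + (-6)·0) = (5, -7, 6)
w2 = Bw1 = ((-1)·5 + 5·(-7) + 5·6; 5·5 + (-7)·(-7) + (-2)·6; 0·5 + 6·(-7) + (-6)·6) = (-10, 62, -78)
Ratio: 62/-7 = -8.85714

μ ≈ -8.85714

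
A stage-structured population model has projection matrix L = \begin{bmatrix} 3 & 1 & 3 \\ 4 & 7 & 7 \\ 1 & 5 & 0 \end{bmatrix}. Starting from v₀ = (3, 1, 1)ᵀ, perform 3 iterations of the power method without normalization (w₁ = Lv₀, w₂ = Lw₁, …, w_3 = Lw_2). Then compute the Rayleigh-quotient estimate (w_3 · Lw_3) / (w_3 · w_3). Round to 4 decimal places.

11.3781

w1 = Lv₀ = (3·3 + 1·1 + 3·1; 4·3 + 7·1 + 7·1; 1·3 + 5·1 + 0·1) = (13, 26, 8)
w2 = Lw1 = (3·13 + 1·26 + 3·8; 4·13 + 7·26 + 7·8; 1·13 + 5·26 + 0·8) = (89, 290, 143)
w3 = Lw2 = (986, 3387, 1539)
Lw3 = (10962, 38426, 17921)
w3·Lw3 = 986·10962 + 3387·38426 + 1539·17921 = 168537813; w3·w3 = 986·986 + 3387·3387 + 1539·1539 = 14812486
λ ≈ 168537813/14812486 = 11.3781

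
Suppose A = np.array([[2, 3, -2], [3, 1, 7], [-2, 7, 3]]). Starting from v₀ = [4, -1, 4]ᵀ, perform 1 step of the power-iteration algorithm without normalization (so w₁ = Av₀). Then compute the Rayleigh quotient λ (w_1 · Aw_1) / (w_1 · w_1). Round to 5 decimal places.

w1 = Av₀ = (2·4 + 3·(-1) + (-2)·4; 3·4 + 1·(-1) + 7·4; (-2)·4 + 7·(-1) + 3·4) = (-3, 39, -3)
Aw1 = (117, 9, 270)
w1·Aw1 = (-3)·117 + 39·9 + (-3)·270 = -810; w1·w1 = (-3)·(-3) + 39·39 + (-3)·(-3) = 1539
λ ≈ -810/1539 = -0.52632

-0.52632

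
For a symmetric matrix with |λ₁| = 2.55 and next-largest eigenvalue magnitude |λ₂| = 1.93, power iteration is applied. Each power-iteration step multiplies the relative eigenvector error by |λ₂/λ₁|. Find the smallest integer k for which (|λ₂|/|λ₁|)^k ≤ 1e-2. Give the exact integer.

|λ₂/λ₁| = 1.93/2.55 = 0.75686
Need k ≥ ln(1e-2) / ln(0.75686) = -4.6052 / -0.2786 ≈ 16.531
Smallest integer k satisfying the bound: 17

17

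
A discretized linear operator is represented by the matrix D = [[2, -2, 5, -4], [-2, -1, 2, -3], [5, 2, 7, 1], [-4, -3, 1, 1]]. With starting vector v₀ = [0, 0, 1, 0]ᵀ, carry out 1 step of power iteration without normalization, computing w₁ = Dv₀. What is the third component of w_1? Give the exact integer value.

w1 = Dv₀ = (5, 2, 7, 1)
The requested component of w1 is 7.

7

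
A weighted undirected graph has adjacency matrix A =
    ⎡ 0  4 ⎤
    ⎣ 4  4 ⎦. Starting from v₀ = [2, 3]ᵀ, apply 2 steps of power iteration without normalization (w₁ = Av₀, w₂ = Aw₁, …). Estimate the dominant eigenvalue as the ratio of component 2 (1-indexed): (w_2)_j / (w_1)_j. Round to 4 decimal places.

λ ≈ 6.4000

w1 = Av₀ = (0·2 + 4·3; 4·2 + 4·3) = (12, 20)
w2 = Aw1 = (0·12 + 4·20; 4·12 + 4·20) = (80, 128)
Ratio at component: 128 / 20 = 6.4000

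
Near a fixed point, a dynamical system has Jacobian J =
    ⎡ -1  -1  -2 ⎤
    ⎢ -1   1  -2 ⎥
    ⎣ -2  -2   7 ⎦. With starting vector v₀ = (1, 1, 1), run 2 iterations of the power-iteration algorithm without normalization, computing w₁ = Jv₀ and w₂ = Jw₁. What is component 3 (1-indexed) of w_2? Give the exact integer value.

w1 = Jv₀ = (-4, -2, 3)
w2 = Jw1 = (0, -4, 33)
The requested component of w2 is 33.

33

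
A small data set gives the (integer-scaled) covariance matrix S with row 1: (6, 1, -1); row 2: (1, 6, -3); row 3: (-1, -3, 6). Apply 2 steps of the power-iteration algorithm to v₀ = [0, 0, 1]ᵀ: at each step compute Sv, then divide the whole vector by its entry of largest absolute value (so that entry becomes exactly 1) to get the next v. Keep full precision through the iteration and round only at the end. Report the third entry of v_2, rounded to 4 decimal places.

1.0000

Sv0 = (-1.00000, -3.00000, 6.00000); divide by 6.00000 → v1 = (-0.16667, -0.50000, 1.00000)
Sv1 = (-2.50000, -6.16667, 7.66667); divide by 7.66667 → v2 = (-0.32609, -0.80435, 1.00000)
Requested entry of v2: 46/46 = 1.0000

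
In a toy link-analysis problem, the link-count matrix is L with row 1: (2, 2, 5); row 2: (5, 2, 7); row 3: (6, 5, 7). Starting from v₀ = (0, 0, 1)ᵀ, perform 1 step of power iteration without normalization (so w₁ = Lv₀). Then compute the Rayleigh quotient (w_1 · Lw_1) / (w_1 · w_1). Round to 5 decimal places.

13.89431

w1 = Lv₀ = (2·0 + 2·0 + 5·1; 5·0 + 2·0 + 7·1; 6·0 + 5·0 + 7·1) = (5, 7, 7)
Lw1 = (59, 88, 114)
w1·Lw1 = 5·59 + 7·88 + 7·114 = 1709; w1·w1 = 5·5 + 7·7 + 7·7 = 123
λ ≈ 1709/123 = 13.89431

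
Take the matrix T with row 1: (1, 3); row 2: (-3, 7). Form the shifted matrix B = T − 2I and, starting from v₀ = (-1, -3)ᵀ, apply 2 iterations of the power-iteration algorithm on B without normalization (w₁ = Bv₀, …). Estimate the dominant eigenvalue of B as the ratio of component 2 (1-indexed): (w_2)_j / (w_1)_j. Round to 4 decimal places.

B = T − 2I has rows (-1, 3); (-3, 5)
w1 = Bv₀ = ((-1)·(-1) + 3·(-3); (-3)·(-1) + 5·(-3)) = (-8, -12)
w2 = Bw1 = ((-1)·(-8) + 3·(-12); (-3)·(-8) + 5·(-12)) = (-28, -36)
Ratio: -36/-12 = 3.0000

3.0000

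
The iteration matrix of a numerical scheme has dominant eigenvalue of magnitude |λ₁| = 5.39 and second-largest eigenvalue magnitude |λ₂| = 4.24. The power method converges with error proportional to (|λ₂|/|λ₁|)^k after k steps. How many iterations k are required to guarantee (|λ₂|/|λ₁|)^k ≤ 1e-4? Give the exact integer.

|λ₂/λ₁| = 4.24/5.39 = 0.78664
Need k ≥ ln(1e-4) / ln(0.78664) = -9.2103 / -0.2400 ≈ 38.379
Smallest integer k satisfying the bound: 39

39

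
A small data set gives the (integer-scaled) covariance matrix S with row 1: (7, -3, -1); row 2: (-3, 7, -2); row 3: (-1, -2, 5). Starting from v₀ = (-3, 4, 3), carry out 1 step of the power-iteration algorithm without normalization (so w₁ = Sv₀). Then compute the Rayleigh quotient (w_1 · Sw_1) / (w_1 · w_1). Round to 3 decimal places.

w1 = Sv₀ = (-36, 31, 10)
Sw1 = (-355, 305, 24)
w1·Sw1 = (-36)·(-355) + 31·305 + 10·24 = 22475; w1·w1 = (-36)·(-36) + 31·31 + 10·10 = 2357
λ ≈ 22475/2357 = 9.535

9.535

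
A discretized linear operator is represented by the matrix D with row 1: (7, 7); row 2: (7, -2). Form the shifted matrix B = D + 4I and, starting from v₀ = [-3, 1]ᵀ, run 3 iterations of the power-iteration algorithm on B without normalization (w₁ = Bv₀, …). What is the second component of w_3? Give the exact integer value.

-3373

B = D + 4I has rows (11, 7); (7, 2)
w1 = Bv₀ = (11·(-3) + 7·1; 7·(-3) + 2·1) = (-26, -19)
w2 = Bw1 = (11·(-26) + 7·(-19); 7·(-26) + 2·(-19)) = (-419, -220)
w3 = Bw2 = (-6149, -3373)
Requested component of w3: -3373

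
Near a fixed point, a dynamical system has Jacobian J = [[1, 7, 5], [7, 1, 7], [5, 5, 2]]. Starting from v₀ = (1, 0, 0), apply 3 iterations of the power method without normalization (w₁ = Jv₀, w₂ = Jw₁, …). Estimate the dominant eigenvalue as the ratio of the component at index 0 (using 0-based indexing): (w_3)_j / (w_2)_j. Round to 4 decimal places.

λ ≈ 8.9067

w1 = Jv₀ = (1, 7, 5)
w2 = Jw1 = (75, 49, 50)
w3 = Jw2 = (668, 924, 720)
Ratio at component: 668 / 75 = 8.9067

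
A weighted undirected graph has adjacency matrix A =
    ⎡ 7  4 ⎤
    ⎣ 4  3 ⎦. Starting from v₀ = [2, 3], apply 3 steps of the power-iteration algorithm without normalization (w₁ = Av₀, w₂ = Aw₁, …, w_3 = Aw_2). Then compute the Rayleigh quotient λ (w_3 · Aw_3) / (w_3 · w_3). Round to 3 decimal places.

9.472

w1 = Av₀ = (7·2 + 4·3; 4·2 + 3·3) = (26, 17)
w2 = Aw1 = (7·26 + 4·17; 4·26 + 3·17) = (250, 155)
w3 = Aw2 = (2370, 1465)
Aw3 = (22450, 13875)
w3·Aw3 = 2370·22450 + 1465·13875 = 73533375; w3·w3 = 2370·2370 + 1465·1465 = 7763125
λ ≈ 73533375/7763125 = 9.472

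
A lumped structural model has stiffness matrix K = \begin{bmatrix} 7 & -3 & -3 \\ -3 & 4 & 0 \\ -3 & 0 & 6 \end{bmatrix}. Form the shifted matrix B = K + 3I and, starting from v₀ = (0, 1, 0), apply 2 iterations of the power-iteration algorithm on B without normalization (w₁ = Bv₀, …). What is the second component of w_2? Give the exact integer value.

58

B = K + 3I has rows (10, -3, -3); (-3, 7, 0); (-3, 0, 9)
w1 = Bv₀ = (10·0 + (-3)·1 + (-3)·0; (-3)·0 + 7·1 + 0·0; (-3)·0 + 0·1 + 9·0) = (-3, 7, 0)
w2 = Bw1 = (10·(-3) + (-3)·7 + (-3)·0; (-3)·(-3) + 7·7 + 0·0; (-3)·(-3) + 0·7 + 9·0) = (-51, 58, 9)
Requested component of w2: 58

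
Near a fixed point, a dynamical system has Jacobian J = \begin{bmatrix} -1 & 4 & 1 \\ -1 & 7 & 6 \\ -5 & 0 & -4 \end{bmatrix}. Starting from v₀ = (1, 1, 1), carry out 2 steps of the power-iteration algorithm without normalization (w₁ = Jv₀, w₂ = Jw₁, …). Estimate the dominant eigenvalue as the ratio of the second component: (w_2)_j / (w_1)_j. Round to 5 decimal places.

λ ≈ 2.16667

w1 = Jv₀ = (4, 12, -9)
w2 = Jw1 = (35, 26, 16)
Ratio at component: 26 / 12 = 2.16667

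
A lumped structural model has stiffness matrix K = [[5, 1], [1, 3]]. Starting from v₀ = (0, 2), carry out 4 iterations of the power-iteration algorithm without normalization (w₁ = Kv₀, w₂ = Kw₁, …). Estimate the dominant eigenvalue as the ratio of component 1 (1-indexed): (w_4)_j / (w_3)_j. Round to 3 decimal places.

w1 = Kv₀ = (2, 6)
w2 = Kw1 = (16, 20)
w3 = Kw2 = (100, 76)
w4 = Kw3 = (576, 328)
Ratio at component: 576 / 100 = 5.760

λ ≈ 5.760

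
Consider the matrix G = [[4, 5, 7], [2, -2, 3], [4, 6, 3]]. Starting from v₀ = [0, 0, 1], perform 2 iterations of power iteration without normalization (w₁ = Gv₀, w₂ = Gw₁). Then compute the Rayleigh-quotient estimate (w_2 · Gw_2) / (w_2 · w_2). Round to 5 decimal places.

w1 = Gv₀ = (4·0 + 5·0 + 7·1; 2·0 + (-2)·0 + 3·1; 4·0 + 6·0 + 3·1) = (7, 3, 3)
w2 = Gw1 = (4·7 + 5·3 + 7·3; 2·7 + (-2)·3 + 3·3; 4·7 + 6·3 + 3·3) = (64, 17, 55)
Gw2 = (726, 259, 523)
w2·Gw2 = 64·726 + 17·259 + 55·523 = 79632; w2·w2 = 64·64 + 17·17 + 55·55 = 7410
λ ≈ 79632/7410 = 10.74656

λ ≈ 10.74656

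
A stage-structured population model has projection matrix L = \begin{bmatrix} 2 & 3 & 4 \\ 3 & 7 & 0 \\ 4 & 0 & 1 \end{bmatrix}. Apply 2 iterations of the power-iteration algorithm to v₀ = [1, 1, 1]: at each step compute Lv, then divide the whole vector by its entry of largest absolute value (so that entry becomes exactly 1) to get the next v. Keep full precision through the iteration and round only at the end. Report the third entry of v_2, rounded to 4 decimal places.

0.4227

Lv0 = (9.00000, 10.00000, 5.00000); divide by 10.00000 → v1 = (0.90000, 1.00000, 0.50000)
Lv1 = (6.80000, 9.70000, 4.10000); divide by 9.70000 → v2 = (0.70103, 1.00000, 0.42268)
Requested entry of v2: 41/97 = 0.4227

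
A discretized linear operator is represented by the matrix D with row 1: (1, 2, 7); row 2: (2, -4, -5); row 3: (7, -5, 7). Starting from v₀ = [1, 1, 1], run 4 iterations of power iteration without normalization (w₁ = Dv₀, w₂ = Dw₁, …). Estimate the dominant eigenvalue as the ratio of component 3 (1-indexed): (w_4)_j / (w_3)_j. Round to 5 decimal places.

w1 = Dv₀ = (1·1 + 2·1 + 7·1; 2·1 + (-4)·1 + (-5)·1; 7·1 + (-5)·1 + 7·1) = (10, -7, 9)
w2 = Dw1 = (1·10 + 2·(-7) + 7·9; 2·10 + (-4)·(-7) + (-5)·9; 7·10 + (-5)·(-7) + 7·9) = (59, 3, 168)
w3 = Dw2 = (1241, -734, 1574)
w4 = Dw3 = (10791, -2452, 23375)
Ratio at component: 23375 / 1574 = 14.85070

λ ≈ 14.85070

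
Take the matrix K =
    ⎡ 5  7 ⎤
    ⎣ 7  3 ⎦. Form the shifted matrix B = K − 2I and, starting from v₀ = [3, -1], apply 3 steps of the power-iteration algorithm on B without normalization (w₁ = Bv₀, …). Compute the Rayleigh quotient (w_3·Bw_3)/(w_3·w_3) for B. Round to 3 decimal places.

B = K − 2I has rows (3, 7); (7, 1)
w1 = Bv₀ = (3·3 + 7·(-1); 7·3 + 1·(-1)) = (2, 20)
w2 = Bw1 = (3·2 + 7·20; 7·2 + 1·20) = (146, 34)
w3 = Bw2 = (676, 1056)
Bw3 = (9420, 5788)
w3·Bw3 = 12480048; w3·w3 = 1572112; μ ≈ 12480048/1572112 = 7.938

7.938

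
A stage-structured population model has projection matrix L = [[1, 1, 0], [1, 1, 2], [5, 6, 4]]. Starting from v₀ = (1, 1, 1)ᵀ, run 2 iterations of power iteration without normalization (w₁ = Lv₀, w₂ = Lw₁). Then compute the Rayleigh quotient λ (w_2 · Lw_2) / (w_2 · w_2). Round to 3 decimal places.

w1 = Lv₀ = (1·1 + 1·1 + 0·1; 1·1 + 1·1 + 2·1; 5·1 + 6·1 + 4·1) = (2, 4, 15)
w2 = Lw1 = (1·2 + 1·4 + 0·15; 1·2 + 1·4 + 2·15; 5·2 + 6·4 + 4·15) = (6, 36, 94)
Lw2 = (42, 230, 622)
w2·Lw2 = 6·42 + 36·230 + 94·622 = 67000; w2·w2 = 6·6 + 36·36 + 94·94 = 10168
λ ≈ 67000/10168 = 6.589

λ ≈ 6.589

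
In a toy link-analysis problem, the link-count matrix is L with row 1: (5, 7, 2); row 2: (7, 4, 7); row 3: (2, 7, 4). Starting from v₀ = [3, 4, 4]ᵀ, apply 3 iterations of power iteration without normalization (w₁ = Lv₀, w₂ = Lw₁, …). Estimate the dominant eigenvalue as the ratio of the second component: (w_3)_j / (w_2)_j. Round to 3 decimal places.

w1 = Lv₀ = (51, 65, 50)
w2 = Lw1 = (810, 967, 757)
w3 = Lw2 = (12333, 14837, 11417)
Ratio at component: 14837 / 967 = 15.343

λ ≈ 15.343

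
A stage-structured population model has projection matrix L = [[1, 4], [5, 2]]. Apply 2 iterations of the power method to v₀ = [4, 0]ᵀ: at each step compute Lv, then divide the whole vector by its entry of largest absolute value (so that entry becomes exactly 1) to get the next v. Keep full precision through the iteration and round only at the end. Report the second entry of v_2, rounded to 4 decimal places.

0.7143

Lv0 = (4.00000, 20.00000); divide by 20.00000 → v1 = (0.20000, 1.00000)
Lv1 = (4.20000, 3.00000); divide by 4.20000 → v2 = (1.00000, 0.71429)
Requested entry of v2: 60/84 = 0.7143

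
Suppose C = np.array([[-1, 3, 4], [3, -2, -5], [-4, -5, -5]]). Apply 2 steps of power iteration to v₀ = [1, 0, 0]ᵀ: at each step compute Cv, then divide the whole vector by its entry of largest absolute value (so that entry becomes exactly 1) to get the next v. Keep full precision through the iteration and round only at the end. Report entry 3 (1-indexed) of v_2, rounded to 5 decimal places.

0.81818

Cv0 = (-1.000000, 3.000000, -4.000000); divide by -4.000000 → v1 = (0.250000, -0.750000, 1.000000)
Cv1 = (1.500000, -2.750000, -2.250000); divide by -2.750000 → v2 = (-0.545455, 1.000000, 0.818182)
Requested entry of v2: 9/11 = 0.81818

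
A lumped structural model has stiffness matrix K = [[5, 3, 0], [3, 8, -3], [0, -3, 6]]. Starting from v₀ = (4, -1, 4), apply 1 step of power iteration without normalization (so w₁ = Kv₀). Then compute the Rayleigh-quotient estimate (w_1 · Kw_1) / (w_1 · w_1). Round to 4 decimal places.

λ ≈ 6.2948

w1 = Kv₀ = (17, -8, 27)
Kw1 = (61, -94, 186)
w1·Kw1 = 17·61 + (-8)·(-94) + 27·186 = 6811; w1·w1 = 17·17 + (-8)·(-8) + 27·27 = 1082
λ ≈ 6811/1082 = 6.2948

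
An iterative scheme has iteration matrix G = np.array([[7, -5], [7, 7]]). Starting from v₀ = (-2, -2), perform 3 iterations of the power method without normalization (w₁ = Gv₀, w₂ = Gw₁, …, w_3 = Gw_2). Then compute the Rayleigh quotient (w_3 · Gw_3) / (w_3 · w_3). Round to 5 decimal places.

w1 = Gv₀ = (7·(-2) + (-5)·(-2); 7·(-2) + 7·(-2)) = (-4, -28)
w2 = Gw1 = (7·(-4) + (-5)·(-28); 7·(-4) + 7·(-28)) = (112, -224)
w3 = Gw2 = (1904, -784)
Gw3 = (17248, 7840)
w3·Gw3 = 1904·17248 + (-784)·7840 = 26693632; w3·w3 = 1904·1904 + (-784)·(-784) = 4239872
λ ≈ 26693632/4239872 = 6.29586

λ ≈ 6.29586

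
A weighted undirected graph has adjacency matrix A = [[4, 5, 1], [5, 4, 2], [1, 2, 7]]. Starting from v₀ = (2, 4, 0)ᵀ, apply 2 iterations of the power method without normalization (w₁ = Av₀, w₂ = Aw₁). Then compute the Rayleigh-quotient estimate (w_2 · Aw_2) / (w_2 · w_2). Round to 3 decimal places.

10.209

w1 = Av₀ = (4·2 + 5·4 + 1·0; 5·2 + 4·4 + 2·0; 1·2 + 2·4 + 7·0) = (28, 26, 10)
w2 = Aw1 = (4·28 + 5·26 + 1·10; 5·28 + 4·26 + 2·10; 1·28 + 2·26 + 7·10) = (252, 264, 150)
Aw2 = (2478, 2616, 1830)
w2·Aw2 = 252·2478 + 264·2616 + 150·1830 = 1589580; w2·w2 = 252·252 + 264·264 + 150·150 = 155700
λ ≈ 1589580/155700 = 10.209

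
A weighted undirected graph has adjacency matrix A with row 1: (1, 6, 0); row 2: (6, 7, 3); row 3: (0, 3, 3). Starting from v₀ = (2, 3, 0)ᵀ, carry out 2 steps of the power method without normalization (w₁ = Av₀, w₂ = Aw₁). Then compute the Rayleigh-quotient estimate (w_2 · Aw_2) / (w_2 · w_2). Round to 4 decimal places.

λ ≈ 11.4888

w1 = Av₀ = (1·2 + 6·3 + 0·0; 6·2 + 7·3 + 3·0; 0·2 + 3·3 + 3·0) = (20, 33, 9)
w2 = Aw1 = (1·20 + 6·33 + 0·9; 6·20 + 7·33 + 3·9; 0·20 + 3·33 + 3·9) = (218, 378, 126)
Aw2 = (2486, 4332, 1512)
w2·Aw2 = 218·2486 + 378·4332 + 126·1512 = 2369956; w2·w2 = 218·218 + 378·378 + 126·126 = 206284
λ ≈ 2369956/206284 = 11.4888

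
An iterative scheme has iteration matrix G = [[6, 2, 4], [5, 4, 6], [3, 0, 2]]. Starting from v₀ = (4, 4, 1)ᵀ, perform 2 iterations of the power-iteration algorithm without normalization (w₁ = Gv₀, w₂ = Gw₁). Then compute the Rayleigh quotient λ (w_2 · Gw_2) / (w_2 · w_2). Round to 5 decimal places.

λ ≈ 9.97985

w1 = Gv₀ = (36, 42, 14)
w2 = Gw1 = (356, 432, 136)
Gw2 = (3544, 4324, 1340)
w2·Gw2 = 356·3544 + 432·4324 + 136·1340 = 3311872; w2·w2 = 356·356 + 432·432 + 136·136 = 331856
λ ≈ 3311872/331856 = 9.97985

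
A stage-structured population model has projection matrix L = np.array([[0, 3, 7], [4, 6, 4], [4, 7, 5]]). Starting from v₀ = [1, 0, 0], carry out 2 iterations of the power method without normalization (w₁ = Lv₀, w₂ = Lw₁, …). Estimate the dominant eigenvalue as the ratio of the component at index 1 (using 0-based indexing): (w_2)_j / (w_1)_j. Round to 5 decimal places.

10.00000

w1 = Lv₀ = (0, 4, 4)
w2 = Lw1 = (40, 40, 48)
Ratio at component: 40 / 4 = 10.00000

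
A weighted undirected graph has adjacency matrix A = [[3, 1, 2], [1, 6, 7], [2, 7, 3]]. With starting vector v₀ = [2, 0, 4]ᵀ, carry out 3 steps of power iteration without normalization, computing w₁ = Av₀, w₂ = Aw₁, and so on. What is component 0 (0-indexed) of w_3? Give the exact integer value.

w1 = Av₀ = (3·2 + 1·0 + 2·4; 1·2 + 6·0 + 7·4; 2·2 + 7·0 + 3·4) = (14, 30, 16)
w2 = Aw1 = (3·14 + 1·30 + 2·16; 1·14 + 6·30 + 7·16; 2·14 + 7·30 + 3·16) = (104, 306, 286)
w3 = Aw2 = (1190, 3942, 3208)
The requested component of w3 is 1190.

1190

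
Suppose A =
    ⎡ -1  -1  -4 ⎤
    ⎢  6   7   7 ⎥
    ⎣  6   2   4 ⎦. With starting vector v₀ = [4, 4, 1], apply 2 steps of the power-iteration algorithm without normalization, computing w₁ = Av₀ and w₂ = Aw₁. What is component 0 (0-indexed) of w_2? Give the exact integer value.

-191

w1 = Av₀ = ((-1)·4 + (-1)·4 + (-4)·1; 6·4 + 7·4 + 7·1; 6·4 + 2·4 + 4·1) = (-12, 59, 36)
w2 = Aw1 = ((-1)·(-12) + (-1)·59 + (-4)·36; 6·(-12) + 7·59 + 7·36; 6·(-12) + 2·59 + 4·36) = (-191, 593, 190)
The requested component of w2 is -191.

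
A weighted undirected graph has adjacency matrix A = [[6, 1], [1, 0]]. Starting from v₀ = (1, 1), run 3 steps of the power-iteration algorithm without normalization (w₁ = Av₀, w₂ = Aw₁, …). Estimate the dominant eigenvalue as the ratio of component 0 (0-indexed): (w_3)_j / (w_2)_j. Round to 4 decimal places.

w1 = Av₀ = (7, 1)
w2 = Aw1 = (43, 7)
w3 = Aw2 = (265, 43)
Ratio at component: 265 / 43 = 6.1628

6.1628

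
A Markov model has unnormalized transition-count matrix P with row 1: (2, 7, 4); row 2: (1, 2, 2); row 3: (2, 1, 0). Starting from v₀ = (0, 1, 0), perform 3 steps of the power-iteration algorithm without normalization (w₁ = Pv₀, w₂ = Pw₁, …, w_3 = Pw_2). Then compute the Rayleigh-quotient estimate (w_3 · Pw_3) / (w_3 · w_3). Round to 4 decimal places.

6.3199

w1 = Pv₀ = (2·0 + 7·1 + 4·0; 1·0 + 2·1 + 2·0; 2·0 + 1·1 + 0·0) = (7, 2, 1)
w2 = Pw1 = (2·7 + 7·2 + 4·1; 1·7 + 2·2 + 2·1; 2·7 + 1·2 + 0·1) = (32, 13, 16)
w3 = Pw2 = (219, 90, 77)
Pw3 = (1376, 553, 528)
w3·Pw3 = 219·1376 + 90·553 + 77·528 = 391770; w3·w3 = 219·219 + 90·90 + 77·77 = 61990
λ ≈ 391770/61990 = 6.3199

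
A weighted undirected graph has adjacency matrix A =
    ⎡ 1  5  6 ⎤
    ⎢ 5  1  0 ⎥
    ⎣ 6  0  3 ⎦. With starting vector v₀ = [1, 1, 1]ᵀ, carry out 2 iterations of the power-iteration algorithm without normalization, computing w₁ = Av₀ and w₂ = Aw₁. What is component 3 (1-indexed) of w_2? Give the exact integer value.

99

w1 = Av₀ = (1·1 + 5·1 + 6·1; 5·1 + 1·1 + 0·1; 6·1 + 0·1 + 3·1) = (12, 6, 9)
w2 = Aw1 = (1·12 + 5·6 + 6·9; 5·12 + 1·6 + 0·9; 6·12 + 0·6 + 3·9) = (96, 66, 99)
The requested component of w2 is 99.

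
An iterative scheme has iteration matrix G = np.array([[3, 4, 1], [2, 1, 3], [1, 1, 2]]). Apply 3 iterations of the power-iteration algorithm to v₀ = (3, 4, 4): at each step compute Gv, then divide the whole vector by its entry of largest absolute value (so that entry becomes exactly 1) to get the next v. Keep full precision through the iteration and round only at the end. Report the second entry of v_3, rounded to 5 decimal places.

Gv0 = (29.000000, 22.000000, 15.000000); divide by 29.000000 → v1 = (1.000000, 0.758621, 0.517241)
Gv1 = (6.551724, 4.310345, 2.793103); divide by 6.551724 → v2 = (1.000000, 0.657895, 0.426316)
Gv2 = (6.057895, 3.936842, 2.510526); divide by 6.057895 → v3 = (1.000000, 0.649870, 0.414422)
Requested entry of v3: 748/1151 = 0.64987

0.64987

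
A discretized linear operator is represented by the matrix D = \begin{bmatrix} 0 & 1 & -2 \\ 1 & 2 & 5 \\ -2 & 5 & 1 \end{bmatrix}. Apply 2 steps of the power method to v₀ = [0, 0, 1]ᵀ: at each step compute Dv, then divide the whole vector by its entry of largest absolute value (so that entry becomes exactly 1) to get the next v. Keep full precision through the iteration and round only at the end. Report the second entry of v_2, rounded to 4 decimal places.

Dv0 = (-2.00000, 5.00000, 1.00000); divide by 5.00000 → v1 = (-0.40000, 1.00000, 0.20000)
Dv1 = (0.60000, 2.60000, 6.00000); divide by 6.00000 → v2 = (0.10000, 0.43333, 1.00000)
Requested entry of v2: 13/30 = 0.4333

0.4333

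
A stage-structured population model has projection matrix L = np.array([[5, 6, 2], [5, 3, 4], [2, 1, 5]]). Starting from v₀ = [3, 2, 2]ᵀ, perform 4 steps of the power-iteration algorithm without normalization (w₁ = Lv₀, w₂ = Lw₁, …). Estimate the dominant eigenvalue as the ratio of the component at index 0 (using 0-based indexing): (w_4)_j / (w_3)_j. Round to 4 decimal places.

w1 = Lv₀ = (5·3 + 6·2 + 2·2; 5·3 + 3·2 + 4·2; 2·3 + 1·2 + 5·2) = (31, 29, 18)
w2 = Lw1 = (5·31 + 6·29 + 2·18; 5·31 + 3·29 + 4·18; 2·31 + 1·29 + 5·18) = (365, 314, 181)
w3 = Lw2 = (4071, 3491, 1949)
w4 = Lw3 = (45199, 38624, 21378)
Ratio at component: 45199 / 4071 = 11.1027

11.1027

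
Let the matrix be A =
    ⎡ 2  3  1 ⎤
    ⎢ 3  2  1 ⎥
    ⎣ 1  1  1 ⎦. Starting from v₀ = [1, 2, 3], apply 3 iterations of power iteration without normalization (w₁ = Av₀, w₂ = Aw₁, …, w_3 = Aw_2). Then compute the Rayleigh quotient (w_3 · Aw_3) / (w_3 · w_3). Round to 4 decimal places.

w1 = Av₀ = (11, 10, 6)
w2 = Aw1 = (58, 59, 27)
w3 = Aw2 = (320, 319, 144)
Aw3 = (1741, 1742, 783)
w3·Aw3 = 320·1741 + 319·1742 + 144·783 = 1225570; w3·w3 = 320·320 + 319·319 + 144·144 = 224897
λ ≈ 1225570/224897 = 5.4495

5.4495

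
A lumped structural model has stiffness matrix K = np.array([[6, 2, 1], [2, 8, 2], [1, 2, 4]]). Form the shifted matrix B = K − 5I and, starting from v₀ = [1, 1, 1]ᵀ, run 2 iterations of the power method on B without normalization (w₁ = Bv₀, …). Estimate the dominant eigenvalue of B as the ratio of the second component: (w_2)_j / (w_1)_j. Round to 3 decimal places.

B = K − 5I has rows (1, 2, 1); (2, 3, 2); (1, 2, -1)
w1 = Bv₀ = (4, 7, 2)
w2 = Bw1 = (20, 33, 16)
Ratio: 33/7 = 4.714

μ ≈ 4.714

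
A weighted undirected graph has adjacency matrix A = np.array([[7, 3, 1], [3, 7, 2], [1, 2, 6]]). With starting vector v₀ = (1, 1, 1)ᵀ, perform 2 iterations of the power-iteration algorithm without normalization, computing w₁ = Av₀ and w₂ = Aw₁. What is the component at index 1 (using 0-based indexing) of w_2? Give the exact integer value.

w1 = Av₀ = (11, 12, 9)
w2 = Aw1 = (122, 135, 89)
The requested component of w2 is 135.

135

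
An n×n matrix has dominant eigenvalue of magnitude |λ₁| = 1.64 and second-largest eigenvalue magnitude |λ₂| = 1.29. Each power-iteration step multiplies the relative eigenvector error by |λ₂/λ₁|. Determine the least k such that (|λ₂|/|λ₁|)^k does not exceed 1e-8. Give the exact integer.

77

|λ₂/λ₁| = 1.29/1.64 = 0.78659
Need k ≥ ln(1e-8) / ln(0.78659) = -18.4207 / -0.2401 ≈ 76.736
Smallest integer k satisfying the bound: 77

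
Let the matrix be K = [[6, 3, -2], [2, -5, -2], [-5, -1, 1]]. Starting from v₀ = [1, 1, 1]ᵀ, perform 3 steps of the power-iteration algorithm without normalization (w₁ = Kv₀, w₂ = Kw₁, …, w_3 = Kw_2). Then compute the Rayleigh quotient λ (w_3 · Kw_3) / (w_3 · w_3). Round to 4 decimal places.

w1 = Kv₀ = (6·1 + 3·1 + (-2)·1; 2·1 + (-5)·1 + (-2)·1; (-5)·1 + (-1)·1 + 1·1) = (7, -5, -5)
w2 = Kw1 = (6·7 + 3·(-5) + (-2)·(-5); 2·7 + (-5)·(-5) + (-2)·(-5); (-5)·7 + (-1)·(-5) + 1·(-5)) = (37, 49, -35)
w3 = Kw2 = (439, -101, -269)
Kw3 = (2869, 1921, -2363)
w3·Kw3 = 439·2869 + (-101)·1921 + (-269)·(-2363) = 1701117; w3·w3 = 439·439 + (-101)·(-101) + (-269)·(-269) = 275283
λ ≈ 1701117/275283 = 6.1795

6.1795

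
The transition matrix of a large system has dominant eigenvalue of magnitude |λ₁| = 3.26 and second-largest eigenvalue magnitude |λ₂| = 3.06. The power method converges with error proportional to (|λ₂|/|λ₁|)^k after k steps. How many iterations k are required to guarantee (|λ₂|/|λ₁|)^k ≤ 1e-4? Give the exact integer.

146

|λ₂/λ₁| = 3.06/3.26 = 0.93865
Need k ≥ ln(1e-4) / ln(0.93865) = -9.2103 / -0.0633 ≈ 145.475
Smallest integer k satisfying the bound: 146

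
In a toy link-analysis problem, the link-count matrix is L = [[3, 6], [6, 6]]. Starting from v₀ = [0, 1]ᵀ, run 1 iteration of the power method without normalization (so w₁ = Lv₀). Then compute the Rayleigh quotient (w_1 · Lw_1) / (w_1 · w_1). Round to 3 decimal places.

w1 = Lv₀ = (6, 6)
Lw1 = (54, 72)
w1·Lw1 = 6·54 + 6·72 = 756; w1·w1 = 6·6 + 6·6 = 72
λ ≈ 756/72 = 10.500

10.500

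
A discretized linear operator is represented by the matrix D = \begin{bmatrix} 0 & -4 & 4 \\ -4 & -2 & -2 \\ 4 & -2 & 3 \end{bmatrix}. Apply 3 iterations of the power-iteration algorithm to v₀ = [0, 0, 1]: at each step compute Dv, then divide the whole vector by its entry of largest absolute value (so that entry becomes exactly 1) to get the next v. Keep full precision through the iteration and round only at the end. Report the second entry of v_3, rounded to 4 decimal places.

-0.5025

Dv0 = (4.00000, -2.00000, 3.00000); divide by 4.00000 → v1 = (1.00000, -0.50000, 0.75000)
Dv1 = (5.00000, -4.50000, 7.25000); divide by 7.25000 → v2 = (0.68966, -0.62069, 1.00000)
Dv2 = (6.48276, -3.51724, 7.00000); divide by 7.00000 → v3 = (0.92611, -0.50246, 1.00000)
Requested entry of v3: -102/203 = -0.5025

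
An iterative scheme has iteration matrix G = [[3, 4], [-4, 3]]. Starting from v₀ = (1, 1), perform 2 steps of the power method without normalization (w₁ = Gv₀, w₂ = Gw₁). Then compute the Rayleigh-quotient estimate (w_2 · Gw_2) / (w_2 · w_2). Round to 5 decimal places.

λ ≈ 3.00000

w1 = Gv₀ = (7, -1)
w2 = Gw1 = (17, -31)
Gw2 = (-73, -161)
w2·Gw2 = 17·(-73) + (-31)·(-161) = 3750; w2·w2 = 17·17 + (-31)·(-31) = 1250
λ ≈ 3750/1250 = 3.00000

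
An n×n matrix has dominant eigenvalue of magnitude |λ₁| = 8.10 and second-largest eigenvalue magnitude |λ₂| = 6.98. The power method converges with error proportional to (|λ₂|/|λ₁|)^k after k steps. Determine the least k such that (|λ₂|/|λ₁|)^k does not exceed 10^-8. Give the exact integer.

124

|λ₂/λ₁| = 6.98/8.10 = 0.86173
Need k ≥ ln(10^-8) / ln(0.86173) = -18.4207 / -0.1488 ≈ 123.782
Smallest integer k satisfying the bound: 124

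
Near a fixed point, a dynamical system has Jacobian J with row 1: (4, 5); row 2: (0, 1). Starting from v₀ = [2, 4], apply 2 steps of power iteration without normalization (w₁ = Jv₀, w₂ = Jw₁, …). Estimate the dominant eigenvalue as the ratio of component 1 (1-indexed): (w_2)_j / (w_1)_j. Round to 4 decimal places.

λ ≈ 4.7143

w1 = Jv₀ = (28, 4)
w2 = Jw1 = (132, 4)
Ratio at component: 132 / 28 = 4.7143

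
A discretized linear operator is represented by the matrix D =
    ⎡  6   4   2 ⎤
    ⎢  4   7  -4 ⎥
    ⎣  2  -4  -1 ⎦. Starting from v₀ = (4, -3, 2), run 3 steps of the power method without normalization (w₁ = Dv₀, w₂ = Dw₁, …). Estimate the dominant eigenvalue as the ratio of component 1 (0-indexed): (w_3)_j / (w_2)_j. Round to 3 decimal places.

w1 = Dv₀ = (16, -13, 18)
w2 = Dw1 = (80, -99, 66)
w3 = Dw2 = (216, -637, 490)
Ratio at component: -637 / -99 = 6.434

6.434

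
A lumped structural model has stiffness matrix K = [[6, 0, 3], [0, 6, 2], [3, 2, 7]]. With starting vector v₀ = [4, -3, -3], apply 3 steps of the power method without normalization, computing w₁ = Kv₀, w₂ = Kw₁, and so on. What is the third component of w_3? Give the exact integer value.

w1 = Kv₀ = (15, -24, -15)
w2 = Kw1 = (45, -174, -108)
w3 = Kw2 = (-54, -1260, -969)
The requested component of w3 is -969.

-969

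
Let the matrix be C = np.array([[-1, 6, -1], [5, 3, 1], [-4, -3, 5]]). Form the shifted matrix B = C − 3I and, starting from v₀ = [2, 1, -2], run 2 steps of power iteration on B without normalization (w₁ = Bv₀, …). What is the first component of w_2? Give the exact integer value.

B = C − 3I has rows (-4, 6, -1); (5, 0, 1); (-4, -3, 2)
w1 = Bv₀ = (0, 8, -15)
w2 = Bw1 = (63, -15, -54)
Requested component of w2: 63

63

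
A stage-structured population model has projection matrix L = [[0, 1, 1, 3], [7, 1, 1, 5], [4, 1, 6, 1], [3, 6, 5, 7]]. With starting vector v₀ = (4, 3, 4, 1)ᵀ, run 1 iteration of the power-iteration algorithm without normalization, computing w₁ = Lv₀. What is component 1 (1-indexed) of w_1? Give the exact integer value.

10

w1 = Lv₀ = (0·4 + 1·3 + 1·4 + 3·1; 7·4 + 1·3 + 1·4 + 5·1; 4·4 + 1·3 + 6·4 + 1·1; 3·4 + 6·3 + 5·4 + 7·1) = (10, 40, 44, 57)
The requested component of w1 is 10.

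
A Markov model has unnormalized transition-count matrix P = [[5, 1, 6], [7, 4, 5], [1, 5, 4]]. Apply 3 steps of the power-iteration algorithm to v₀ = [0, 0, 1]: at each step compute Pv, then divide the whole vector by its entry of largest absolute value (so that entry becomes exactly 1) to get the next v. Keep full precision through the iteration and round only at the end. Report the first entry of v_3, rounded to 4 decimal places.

Pv0 = (6.00000, 5.00000, 4.00000); divide by 6.00000 → v1 = (1.00000, 0.83333, 0.66667)
Pv1 = (9.83333, 13.66667, 7.83333); divide by 13.66667 → v2 = (0.71951, 1.00000, 0.57317)
Pv2 = (8.03659, 11.90244, 8.01220); divide by 11.90244 → v3 = (0.67520, 1.00000, 0.67316)
Requested entry of v3: 659/976 = 0.6752

0.6752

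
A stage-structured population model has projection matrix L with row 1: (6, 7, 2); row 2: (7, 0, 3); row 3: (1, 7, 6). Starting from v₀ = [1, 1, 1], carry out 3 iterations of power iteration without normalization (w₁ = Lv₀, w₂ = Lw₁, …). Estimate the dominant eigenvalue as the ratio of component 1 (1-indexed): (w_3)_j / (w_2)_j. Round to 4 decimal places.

13.2713

w1 = Lv₀ = (6·1 + 7·1 + 2·1; 7·1 + 0·1 + 3·1; 1·1 + 7·1 + 6·1) = (15, 10, 14)
w2 = Lw1 = (6·15 + 7·10 + 2·14; 7·15 + 0·10 + 3·14; 1·15 + 7·10 + 6·14) = (188, 147, 169)
w3 = Lw2 = (2495, 1823, 2231)
Ratio at component: 2495 / 188 = 13.2713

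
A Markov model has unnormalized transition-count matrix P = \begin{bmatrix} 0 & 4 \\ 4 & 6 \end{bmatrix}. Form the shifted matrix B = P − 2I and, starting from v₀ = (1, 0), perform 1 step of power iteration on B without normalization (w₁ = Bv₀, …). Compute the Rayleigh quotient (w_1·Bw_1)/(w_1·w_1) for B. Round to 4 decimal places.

B = P − 2I has rows (-2, 4); (4, 4)
w1 = Bv₀ = ((-2)·1 + 4·0; 4·1 + 4·0) = (-2, 4)
Bw1 = (20, 8)
w1·Bw1 = -8; w1·w1 = 20; μ ≈ -8/20 = -0.4000

μ ≈ -0.4000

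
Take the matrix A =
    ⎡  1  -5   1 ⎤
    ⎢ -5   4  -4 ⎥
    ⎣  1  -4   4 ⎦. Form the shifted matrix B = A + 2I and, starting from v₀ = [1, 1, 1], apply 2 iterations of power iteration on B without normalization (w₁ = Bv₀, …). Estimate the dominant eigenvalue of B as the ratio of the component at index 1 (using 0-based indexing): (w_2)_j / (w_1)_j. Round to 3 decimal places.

B = A + 2I has rows (3, -5, 1); (-5, 6, -4); (1, -4, 6)
w1 = Bv₀ = (-1, -3, 3)
w2 = Bw1 = (15, -25, 29)
Ratio: -25/-3 = 8.333

μ ≈ 8.333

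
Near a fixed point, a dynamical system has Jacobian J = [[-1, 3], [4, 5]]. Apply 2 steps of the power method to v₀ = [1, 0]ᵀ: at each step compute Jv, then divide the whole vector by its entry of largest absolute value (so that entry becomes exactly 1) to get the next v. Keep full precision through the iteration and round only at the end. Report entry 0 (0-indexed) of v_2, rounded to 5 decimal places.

Jv0 = (-1.000000, 4.000000); divide by 4.000000 → v1 = (-0.250000, 1.000000)
Jv1 = (3.250000, 4.000000); divide by 4.000000 → v2 = (0.812500, 1.000000)
Requested entry of v2: 13/16 = 0.81250

0.81250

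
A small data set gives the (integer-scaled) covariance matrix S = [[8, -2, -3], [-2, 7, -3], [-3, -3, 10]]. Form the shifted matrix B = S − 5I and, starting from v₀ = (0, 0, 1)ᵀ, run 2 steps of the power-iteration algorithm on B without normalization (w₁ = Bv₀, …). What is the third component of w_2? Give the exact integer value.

43

B = S − 5I has rows (3, -2, -3); (-2, 2, -3); (-3, -3, 5)
w1 = Bv₀ = (3·0 + (-2)·0 + (-3)·1; (-2)·0 + 2·0 + (-3)·1; (-3)·0 + (-3)·0 + 5·1) = (-3, -3, 5)
w2 = Bw1 = (3·(-3) + (-2)·(-3) + (-3)·5; (-2)·(-3) + 2·(-3) + (-3)·5; (-3)·(-3) + (-3)·(-3) + 5·5) = (-18, -15, 43)
Requested component of w2: 43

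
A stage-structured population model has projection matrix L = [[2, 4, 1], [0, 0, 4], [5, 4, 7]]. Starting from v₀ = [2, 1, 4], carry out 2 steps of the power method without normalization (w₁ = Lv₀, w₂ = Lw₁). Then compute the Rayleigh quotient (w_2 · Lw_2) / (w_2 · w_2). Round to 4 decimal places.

w1 = Lv₀ = (12, 16, 42)
w2 = Lw1 = (130, 168, 418)
Lw2 = (1350, 1672, 4248)
w2·Lw2 = 130·1350 + 168·1672 + 418·4248 = 2232060; w2·w2 = 130·130 + 168·168 + 418·418 = 219848
λ ≈ 2232060/219848 = 10.1527

λ ≈ 10.1527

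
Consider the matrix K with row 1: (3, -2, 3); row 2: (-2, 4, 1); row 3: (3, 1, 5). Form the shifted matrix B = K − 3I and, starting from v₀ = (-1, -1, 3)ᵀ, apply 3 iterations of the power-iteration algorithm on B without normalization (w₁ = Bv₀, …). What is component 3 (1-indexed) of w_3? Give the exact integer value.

B = K − 3I has rows (0, -2, 3); (-2, 1, 1); (3, 1, 2)
w1 = Bv₀ = (0·(-1) + (-2)·(-1) + 3·3; (-2)·(-1) + 1·(-1) + 1·3; 3·(-1) + 1·(-1) + 2·3) = (11, 4, 2)
w2 = Bw1 = (0·11 + (-2)·4 + 3·2; (-2)·11 + 1·4 + 1·2; 3·11 + 1·4 + 2·2) = (-2, -16, 41)
w3 = Bw2 = (155, 29, 60)
Requested component of w3: 60

60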